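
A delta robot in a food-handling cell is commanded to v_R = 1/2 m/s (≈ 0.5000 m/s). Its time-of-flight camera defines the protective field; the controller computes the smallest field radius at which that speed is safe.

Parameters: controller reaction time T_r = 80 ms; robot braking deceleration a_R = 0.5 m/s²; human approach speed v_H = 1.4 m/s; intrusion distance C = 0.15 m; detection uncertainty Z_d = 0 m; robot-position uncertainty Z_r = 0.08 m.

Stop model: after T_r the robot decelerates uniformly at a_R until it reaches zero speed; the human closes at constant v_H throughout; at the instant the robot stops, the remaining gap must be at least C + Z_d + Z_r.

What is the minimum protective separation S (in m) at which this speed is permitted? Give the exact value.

S_min = 254/125 m = 2.0320 m

stop time T_s = (1/2)/(1/2) = 1.0000 s
robot covers v_R·T_r = 0.5000·0.0800 = 0.0400 m before braking
robot covers 0.5000·1.0000 − ½·0.5000·1.0000² = 0.2500 m while stopping
human closes 1.4000·1.0800 = 1.5120 m
margins: 0.1500+0.0000+0.0800 = 0.2300 m
S_min ≈ 0.0400+0.2500+1.5120+0.2300  ⇒  S_min = 254/125 m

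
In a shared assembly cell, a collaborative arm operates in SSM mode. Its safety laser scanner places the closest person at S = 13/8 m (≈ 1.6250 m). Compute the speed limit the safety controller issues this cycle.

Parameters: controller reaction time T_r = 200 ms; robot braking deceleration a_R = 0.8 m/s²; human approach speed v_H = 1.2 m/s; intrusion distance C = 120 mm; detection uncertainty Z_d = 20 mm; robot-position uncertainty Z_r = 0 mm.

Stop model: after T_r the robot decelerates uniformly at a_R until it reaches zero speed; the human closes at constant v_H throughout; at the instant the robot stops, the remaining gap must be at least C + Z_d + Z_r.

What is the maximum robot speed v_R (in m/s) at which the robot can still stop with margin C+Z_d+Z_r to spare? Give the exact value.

v_R_max = 3/5 m/s = 0.6000 m/s

collect terms ⇒ (5/8)·v_R² + (17/10)·v_R + (-249/200) = 0
  disc = (17/10)² − 4·(5/8)·(-249/200) = 2401/400 ; √disc = 49/20
  v_R = (−(17/10) + 49/20) / (2·(5/8)) = 3/5 m/s
check:
T_s = v_R/a_R = (3/5)/(4/5) = 0.7500 s
reaction-phase robot travel = 0.6000·0.2000 = 0.1200 m
robot covers 0.6000·0.7500 − ½·0.8000·0.7500² = 0.2250 m while stopping
human closes 1.2000·0.9500 = 1.1400 m
C+Z_d+Z_r = 0.1200+0.0200+0.0000 = 0.1400 m
sum ≈ 0.1200+0.2250+1.1400+0.1400 ≈ 1.6250 m = S ✓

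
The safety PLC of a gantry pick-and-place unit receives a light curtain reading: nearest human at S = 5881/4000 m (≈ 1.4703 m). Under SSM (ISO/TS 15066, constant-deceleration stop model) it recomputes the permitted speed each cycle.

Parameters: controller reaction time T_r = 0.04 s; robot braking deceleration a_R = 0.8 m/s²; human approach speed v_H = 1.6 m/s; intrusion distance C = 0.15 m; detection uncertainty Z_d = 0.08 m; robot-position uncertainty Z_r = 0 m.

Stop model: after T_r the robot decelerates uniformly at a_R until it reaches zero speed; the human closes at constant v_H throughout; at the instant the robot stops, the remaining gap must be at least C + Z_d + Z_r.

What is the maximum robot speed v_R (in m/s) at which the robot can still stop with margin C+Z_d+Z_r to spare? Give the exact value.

at the boundary: (5/8)·v² + (51/25)·v + (-941/800) = 0
  disc = (51/25)² − 4·(5/8)·(-941/800) = 284089/40000 ; √disc = 533/200
  v_R = (−(51/25) + 533/200) / (2·(5/8)) = 1/2 m/s
check:
braking lasts T_s = (1/2)/(4/5) = 0.6250 s
robot covers v_R·T_r = 0.5000·0.0400 = 0.0200 m before braking
robot covers 0.5000·0.6250 − ½·0.8000·0.6250² = 0.1562 m while stopping
person approaches 1.6000·(0.0400+0.6250) = 1.0640 m
margins: 0.1500+0.0800+0.0000 = 0.2300 m
sum ≈ 0.0200+0.1562+1.0640+0.2300 ≈ 1.4703 m = S ✓

v_R_max = 1/2 m/s = 0.5000 m/s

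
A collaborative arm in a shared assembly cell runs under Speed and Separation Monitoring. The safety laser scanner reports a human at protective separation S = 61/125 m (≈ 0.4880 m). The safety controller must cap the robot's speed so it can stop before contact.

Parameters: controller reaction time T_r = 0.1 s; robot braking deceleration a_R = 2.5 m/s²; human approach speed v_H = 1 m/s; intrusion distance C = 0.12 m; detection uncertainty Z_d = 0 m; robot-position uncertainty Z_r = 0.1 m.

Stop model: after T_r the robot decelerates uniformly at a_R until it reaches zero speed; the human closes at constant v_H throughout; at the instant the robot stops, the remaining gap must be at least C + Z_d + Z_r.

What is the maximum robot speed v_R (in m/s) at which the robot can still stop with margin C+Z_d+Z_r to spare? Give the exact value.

at the boundary: (1/5)·v² + (1/2)·v + (-21/125) = 0
  disc = (1/2)² − 4·(1/5)·(-21/125) = 961/2500 ; √disc = 31/50
  v_R = (−(1/2) + 31/50) / (2·(1/5)) = 3/10 m/s
check:
stop time T_s = (3/10)/(5/2) = 0.1200 s
reaction-phase robot travel = 0.3000·0.1000 = 0.0300 m
braking distance = 0.3000²/(2·2.5000) = 0.0180 m
human closes 1.0000·0.2200 = 0.2200 m
margins: 0.1200+0.0000+0.1000 = 0.2200 m
sum ≈ 0.0300+0.0180+0.2200+0.2200 ≈ 0.4880 m = S ✓

v_R_max = 3/10 m/s = 0.3000 m/s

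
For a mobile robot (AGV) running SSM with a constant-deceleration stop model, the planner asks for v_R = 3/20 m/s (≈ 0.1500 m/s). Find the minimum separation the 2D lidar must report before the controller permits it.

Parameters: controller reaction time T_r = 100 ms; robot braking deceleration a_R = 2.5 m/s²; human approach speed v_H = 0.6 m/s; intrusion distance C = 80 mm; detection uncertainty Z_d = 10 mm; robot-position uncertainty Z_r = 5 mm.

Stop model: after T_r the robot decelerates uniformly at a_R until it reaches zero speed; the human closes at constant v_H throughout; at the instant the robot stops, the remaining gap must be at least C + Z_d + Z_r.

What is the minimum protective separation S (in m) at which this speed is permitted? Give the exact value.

T_s = v_R/a_R = (3/20)/(5/2) = 0.0600 s
reaction-phase robot travel = 0.1500·0.1000 = 0.0150 m
robot under decel: 0.1500²/(2·2.5000) = 0.0045 m
human over T_r+T_s: 0.6000·(0.1000+0.0600) = 0.0960 m
margins: 0.0800+0.0100+0.0050 = 0.0950 m
S_min ≈ 0.0150+0.0045+0.0960+0.0950  ⇒  S_min = 421/2000 m

S_min = 421/2000 m = 0.2105 m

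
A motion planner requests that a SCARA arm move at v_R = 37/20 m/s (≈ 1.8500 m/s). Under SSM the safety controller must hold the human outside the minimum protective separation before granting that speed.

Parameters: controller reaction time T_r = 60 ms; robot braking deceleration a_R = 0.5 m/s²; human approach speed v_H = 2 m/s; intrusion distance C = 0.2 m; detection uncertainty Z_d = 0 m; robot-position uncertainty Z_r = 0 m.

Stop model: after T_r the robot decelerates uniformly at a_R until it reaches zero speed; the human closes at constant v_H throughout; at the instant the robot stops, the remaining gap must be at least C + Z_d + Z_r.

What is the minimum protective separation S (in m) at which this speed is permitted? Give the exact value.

stop time T_s = (37/20)/(1/2) = 3.7000 s
robot in T_r: 1.8500·0.0600 = 0.1110 m
robot covers 1.8500·3.7000 − ½·0.5000·3.7000² = 3.4225 m while stopping
human over T_r+T_s: 2.0000·(0.0600+3.7000) = 7.5200 m
residual clearance needed = 0.2000+0.0000+0.0000 = 0.2000 m
S_min ≈ 0.1110+3.4225+7.5200+0.2000  ⇒  S_min = 22507/2000 m

S_min = 22507/2000 m = 11.2535 m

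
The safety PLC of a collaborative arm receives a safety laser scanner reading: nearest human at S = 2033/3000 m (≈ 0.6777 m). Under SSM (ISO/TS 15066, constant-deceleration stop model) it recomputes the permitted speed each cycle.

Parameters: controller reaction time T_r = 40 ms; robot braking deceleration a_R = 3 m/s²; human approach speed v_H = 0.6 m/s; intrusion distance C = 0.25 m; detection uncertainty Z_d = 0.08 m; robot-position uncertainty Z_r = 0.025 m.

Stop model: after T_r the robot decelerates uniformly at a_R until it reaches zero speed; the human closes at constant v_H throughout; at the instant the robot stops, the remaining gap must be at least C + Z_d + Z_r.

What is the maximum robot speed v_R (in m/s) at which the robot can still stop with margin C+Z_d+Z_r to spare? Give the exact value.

collect terms ⇒ (1/6)·v_R² + (6/25)·v_R + (-112/375) = 0
  disc = (6/25)² − 4·(1/6)·(-112/375) = 1444/5625 ; √disc = 38/75
  v_R = (−(6/25) + 38/75) / (2·(1/6)) = 4/5 m/s
check:
stop time T_s = (4/5)/3 = 0.2667 s
robot covers v_R·T_r = 0.8000·0.0400 = 0.0320 m before braking
robot covers 0.8000·0.2667 − ½·3.0000·0.2667² = 0.1067 m while stopping
human over T_r+T_s: 0.6000·(0.0400+0.2667) = 0.1840 m
margins: 0.2500+0.0800+0.0250 = 0.3550 m
sum ≈ 0.0320+0.1067+0.1840+0.3550 ≈ 0.6777 m = S ✓

v_R_max = 4/5 m/s = 0.8000 m/s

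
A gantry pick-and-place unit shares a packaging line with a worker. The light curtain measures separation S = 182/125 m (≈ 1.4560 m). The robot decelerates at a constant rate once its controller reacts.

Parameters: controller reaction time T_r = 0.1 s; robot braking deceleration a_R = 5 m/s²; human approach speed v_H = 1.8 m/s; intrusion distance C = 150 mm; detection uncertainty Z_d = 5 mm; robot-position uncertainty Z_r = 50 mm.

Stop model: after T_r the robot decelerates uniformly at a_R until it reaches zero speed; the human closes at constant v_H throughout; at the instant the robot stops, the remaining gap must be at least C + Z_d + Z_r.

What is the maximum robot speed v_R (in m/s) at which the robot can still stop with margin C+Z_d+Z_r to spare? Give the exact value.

v_R_max = 17/10 m/s = 1.7000 m/s

collect terms ⇒ (1/10)·v_R² + (23/50)·v_R + (-1071/1000) = 0
  disc = (23/50)² − 4·(1/10)·(-1071/1000) = 16/25 ; √disc = 4/5
  v_R = (−(23/50) + 4/5) / (2·(1/10)) = 17/10 m/s
check:
T_s = v_R/a_R = (17/10)/5 = 0.3400 s
robot in T_r: 1.7000·0.1000 = 0.1700 m
robot covers 1.7000·0.3400 − ½·5.0000·0.3400² = 0.2890 m while stopping
human closes 1.8000·0.4400 = 0.7920 m
margins: 0.1500+0.0050+0.0500 = 0.2050 m
sum ≈ 0.1700+0.2890+0.7920+0.2050 ≈ 1.4560 m = S ✓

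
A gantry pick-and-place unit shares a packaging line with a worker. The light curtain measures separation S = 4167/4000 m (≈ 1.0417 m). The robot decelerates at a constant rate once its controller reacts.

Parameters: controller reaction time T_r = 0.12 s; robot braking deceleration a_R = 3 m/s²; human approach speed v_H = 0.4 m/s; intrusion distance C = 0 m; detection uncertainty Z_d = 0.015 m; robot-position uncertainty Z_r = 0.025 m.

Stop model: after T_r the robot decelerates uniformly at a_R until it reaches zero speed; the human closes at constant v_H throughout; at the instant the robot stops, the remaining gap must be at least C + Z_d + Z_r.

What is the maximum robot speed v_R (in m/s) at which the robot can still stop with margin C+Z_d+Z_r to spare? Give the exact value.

v_R_max = 7/4 m/s = 1.7500 m/s

collect terms ⇒ (1/6)·v_R² + (19/75)·v_R + (-763/800) = 0
  disc = (19/75)² − 4·(1/6)·(-763/800) = 63001/90000 ; √disc = 251/300
  v_R = (−(19/75) + 251/300) / (2·(1/6)) = 7/4 m/s
check:
braking lasts T_s = (7/4)/3 = 0.5833 s
reaction-phase robot travel = 1.7500·0.1200 = 0.2100 m
robot covers 1.7500·0.5833 − ½·3.0000·0.5833² = 0.5104 m while stopping
human over T_r+T_s: 0.4000·(0.1200+0.5833) = 0.2813 m
C+Z_d+Z_r = 0.0000+0.0150+0.0250 = 0.0400 m
sum ≈ 0.2100+0.5104+0.2813+0.0400 ≈ 1.0417 m = S ✓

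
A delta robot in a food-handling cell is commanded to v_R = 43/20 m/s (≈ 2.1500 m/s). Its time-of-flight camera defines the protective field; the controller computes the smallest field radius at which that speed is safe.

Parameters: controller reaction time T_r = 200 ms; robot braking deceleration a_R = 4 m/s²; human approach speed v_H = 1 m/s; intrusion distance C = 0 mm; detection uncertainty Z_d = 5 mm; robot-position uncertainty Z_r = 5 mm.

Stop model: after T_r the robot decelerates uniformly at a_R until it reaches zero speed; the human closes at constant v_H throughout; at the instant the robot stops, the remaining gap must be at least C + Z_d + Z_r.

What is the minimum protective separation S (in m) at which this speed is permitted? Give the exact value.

S_min = 5617/3200 m = 1.7553 m

T_s = v_R/a_R = (43/20)/4 = 0.5375 s
robot covers v_R·T_r = 2.1500·0.2000 = 0.4300 m before braking
braking distance = 2.1500²/(2·4.0000) = 0.5778 m
human over T_r+T_s: 1.0000·(0.2000+0.5375) = 0.7375 m
margins: 0.0000+0.0050+0.0050 = 0.0100 m
S_min ≈ 0.4300+0.5778+0.7375+0.0100  ⇒  S_min = 5617/3200 m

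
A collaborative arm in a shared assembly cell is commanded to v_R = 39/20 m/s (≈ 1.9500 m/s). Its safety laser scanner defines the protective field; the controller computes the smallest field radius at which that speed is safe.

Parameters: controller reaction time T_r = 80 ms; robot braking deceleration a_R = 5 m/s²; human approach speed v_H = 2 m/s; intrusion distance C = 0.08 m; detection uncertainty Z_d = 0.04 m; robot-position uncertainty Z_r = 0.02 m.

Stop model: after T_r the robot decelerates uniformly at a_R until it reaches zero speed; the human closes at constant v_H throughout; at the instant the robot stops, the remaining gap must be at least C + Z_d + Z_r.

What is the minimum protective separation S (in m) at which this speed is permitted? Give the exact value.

T_s = v_R/a_R = (39/20)/5 = 0.3900 s
robot in T_r: 1.9500·0.0800 = 0.1560 m
robot covers 1.9500·0.3900 − ½·5.0000·0.3900² = 0.3802 m while stopping
human closes 2.0000·0.4700 = 0.9400 m
margins: 0.0800+0.0400+0.0200 = 0.1400 m
S_min ≈ 0.1560+0.3802+0.9400+0.1400  ⇒  S_min = 1293/800 m

S_min = 1293/800 m = 1.6162 m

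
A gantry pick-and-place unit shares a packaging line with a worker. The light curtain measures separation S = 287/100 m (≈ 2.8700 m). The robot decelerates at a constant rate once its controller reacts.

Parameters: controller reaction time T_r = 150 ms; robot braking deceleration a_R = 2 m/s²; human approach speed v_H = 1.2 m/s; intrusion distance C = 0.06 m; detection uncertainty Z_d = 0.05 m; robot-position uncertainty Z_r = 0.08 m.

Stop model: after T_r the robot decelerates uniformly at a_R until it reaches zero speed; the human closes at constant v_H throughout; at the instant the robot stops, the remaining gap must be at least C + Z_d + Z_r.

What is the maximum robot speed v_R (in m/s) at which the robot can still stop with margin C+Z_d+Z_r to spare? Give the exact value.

v_R_max = 2 m/s = 2.0000 m/s

at the boundary: (1/4)·v² + (3/4)·v + (-5/2) = 0
  disc = (3/4)² − 4·(1/4)·(-5/2) = 49/16 ; √disc = 7/4
  v_R = (−(3/4) + 7/4) / (2·(1/4)) = 2 m/s
check:
stop time T_s = 2/2 = 1.0000 s
robot covers v_R·T_r = 2.0000·0.1500 = 0.3000 m before braking
robot under decel: 2.0000²/(2·2.0000) = 1.0000 m
person approaches 1.2000·(0.1500+1.0000) = 1.3800 m
C+Z_d+Z_r = 0.0600+0.0500+0.0800 = 0.1900 m
sum ≈ 0.3000+1.0000+1.3800+0.1900 ≈ 2.8700 m = S ✓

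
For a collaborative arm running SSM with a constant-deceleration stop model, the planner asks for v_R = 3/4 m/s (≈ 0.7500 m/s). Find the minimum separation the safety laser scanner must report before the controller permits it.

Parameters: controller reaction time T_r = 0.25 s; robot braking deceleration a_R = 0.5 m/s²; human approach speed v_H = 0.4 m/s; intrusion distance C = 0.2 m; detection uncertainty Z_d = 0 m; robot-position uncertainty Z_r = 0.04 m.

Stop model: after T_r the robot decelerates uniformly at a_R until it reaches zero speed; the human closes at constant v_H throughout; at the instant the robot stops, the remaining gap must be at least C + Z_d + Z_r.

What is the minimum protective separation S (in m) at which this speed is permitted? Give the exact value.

braking lasts T_s = (3/4)/(1/2) = 1.5000 s
reaction-phase robot travel = 0.7500·0.2500 = 0.1875 m
robot under decel: 0.7500²/(2·0.5000) = 0.5625 m
person approaches 0.4000·(0.2500+1.5000) = 0.7000 m
margins: 0.2000+0.0000+0.0400 = 0.2400 m
S_min ≈ 0.1875+0.5625+0.7000+0.2400  ⇒  S_min = 169/100 m

S_min = 169/100 m = 1.6900 m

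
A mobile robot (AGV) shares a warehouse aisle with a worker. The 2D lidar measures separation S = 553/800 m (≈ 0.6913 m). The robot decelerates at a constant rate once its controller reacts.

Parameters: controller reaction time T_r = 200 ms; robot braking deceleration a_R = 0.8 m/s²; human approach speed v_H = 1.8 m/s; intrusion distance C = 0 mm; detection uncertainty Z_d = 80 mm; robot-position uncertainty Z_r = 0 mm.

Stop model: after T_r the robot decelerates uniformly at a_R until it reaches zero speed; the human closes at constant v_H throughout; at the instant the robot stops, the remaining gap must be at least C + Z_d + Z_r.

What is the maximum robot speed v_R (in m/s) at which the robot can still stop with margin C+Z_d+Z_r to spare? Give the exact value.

quadratic (5/8)·v² + (49/20)·v + (-201/800) = 0
  disc = (49/20)² − 4·(5/8)·(-201/800) = 10609/1600 ; √disc = 103/40
  v_R = (−(49/20) + 103/40) / (2·(5/8)) = 1/10 m/s
check:
braking lasts T_s = (1/10)/(4/5) = 0.1250 s
reaction-phase robot travel = 0.1000·0.2000 = 0.0200 m
robot under decel: 0.1000²/(2·0.8000) = 0.0063 m
human closes 1.8000·0.3250 = 0.5850 m
margins: 0.0000+0.0800+0.0000 = 0.0800 m
sum ≈ 0.0200+0.0063+0.5850+0.0800 ≈ 0.6913 m = S ✓

v_R_max = 1/10 m/s = 0.1000 m/s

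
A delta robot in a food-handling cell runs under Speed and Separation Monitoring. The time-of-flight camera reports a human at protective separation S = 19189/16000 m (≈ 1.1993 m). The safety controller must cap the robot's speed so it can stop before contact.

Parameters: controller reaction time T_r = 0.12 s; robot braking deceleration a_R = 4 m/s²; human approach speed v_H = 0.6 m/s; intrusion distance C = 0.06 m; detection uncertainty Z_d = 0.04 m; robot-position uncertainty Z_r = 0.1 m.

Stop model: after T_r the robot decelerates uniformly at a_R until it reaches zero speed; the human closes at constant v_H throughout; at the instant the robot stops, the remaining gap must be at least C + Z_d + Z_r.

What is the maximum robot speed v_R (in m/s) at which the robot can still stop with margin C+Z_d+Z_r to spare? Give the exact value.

v_R_max = 37/20 m/s = 1.8500 m/s

quadratic (1/8)·v² + (27/100)·v + (-14837/16000) = 0
  disc = (27/100)² − 4·(1/8)·(-14837/16000) = 85849/160000 ; √disc = 293/400
  v_R = (−(27/100) + 293/400) / (2·(1/8)) = 37/20 m/s
check:
braking lasts T_s = (37/20)/4 = 0.4625 s
robot covers v_R·T_r = 1.8500·0.1200 = 0.2220 m before braking
robot under decel: 1.8500²/(2·4.0000) = 0.4278 m
human over T_r+T_s: 0.6000·(0.1200+0.4625) = 0.3495 m
residual clearance needed = 0.0600+0.0400+0.1000 = 0.2000 m
sum ≈ 0.2220+0.4278+0.3495+0.2000 ≈ 1.1993 m = S ✓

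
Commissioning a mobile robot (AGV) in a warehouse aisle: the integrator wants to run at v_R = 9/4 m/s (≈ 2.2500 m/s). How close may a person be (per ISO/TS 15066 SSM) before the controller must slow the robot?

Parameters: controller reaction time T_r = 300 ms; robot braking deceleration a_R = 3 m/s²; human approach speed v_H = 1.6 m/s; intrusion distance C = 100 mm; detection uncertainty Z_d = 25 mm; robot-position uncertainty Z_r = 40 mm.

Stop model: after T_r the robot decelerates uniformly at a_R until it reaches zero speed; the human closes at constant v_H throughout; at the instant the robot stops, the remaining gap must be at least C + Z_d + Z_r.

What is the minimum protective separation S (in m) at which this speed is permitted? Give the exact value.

S_min = 2691/800 m = 3.3638 m

braking lasts T_s = (9/4)/3 = 0.7500 s
robot covers v_R·T_r = 2.2500·0.3000 = 0.6750 m before braking
braking distance = 2.2500²/(2·3.0000) = 0.8438 m
human closes 1.6000·1.0500 = 1.6800 m
margins: 0.1000+0.0250+0.0400 = 0.1650 m
S_min ≈ 0.6750+0.8438+1.6800+0.1650  ⇒  S_min = 2691/800 m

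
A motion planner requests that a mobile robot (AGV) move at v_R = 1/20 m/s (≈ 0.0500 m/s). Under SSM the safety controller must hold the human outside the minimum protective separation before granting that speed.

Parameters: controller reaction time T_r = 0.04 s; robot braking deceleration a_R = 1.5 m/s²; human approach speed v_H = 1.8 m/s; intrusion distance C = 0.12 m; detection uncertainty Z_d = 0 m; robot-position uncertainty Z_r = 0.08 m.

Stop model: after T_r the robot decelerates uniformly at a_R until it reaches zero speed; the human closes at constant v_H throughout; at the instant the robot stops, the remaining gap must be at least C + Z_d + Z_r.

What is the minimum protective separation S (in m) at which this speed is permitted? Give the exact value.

braking lasts T_s = (1/20)/(3/2) = 0.0333 s
robot covers v_R·T_r = 0.0500·0.0400 = 0.0020 m before braking
braking distance = 0.0500²/(2·1.5000) = 0.0008 m
human closes 1.8000·0.0733 = 0.1320 m
C+Z_d+Z_r = 0.1200+0.0000+0.0800 = 0.2000 m
S_min ≈ 0.0020+0.0008+0.1320+0.2000  ⇒  S_min = 2009/6000 m

S_min = 2009/6000 m = 0.3348 m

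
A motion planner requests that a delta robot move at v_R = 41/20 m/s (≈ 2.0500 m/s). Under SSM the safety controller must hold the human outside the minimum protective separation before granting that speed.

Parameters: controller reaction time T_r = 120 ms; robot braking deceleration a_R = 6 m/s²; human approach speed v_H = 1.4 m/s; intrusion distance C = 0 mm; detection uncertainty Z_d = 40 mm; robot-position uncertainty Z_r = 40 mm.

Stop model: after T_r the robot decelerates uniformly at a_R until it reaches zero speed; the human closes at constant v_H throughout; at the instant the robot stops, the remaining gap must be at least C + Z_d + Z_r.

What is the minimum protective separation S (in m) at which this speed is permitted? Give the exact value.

S_min = 31741/24000 m = 1.3225 m

stop time T_s = (41/20)/6 = 0.3417 s
reaction-phase robot travel = 2.0500·0.1200 = 0.2460 m
braking distance = 2.0500²/(2·6.0000) = 0.3502 m
human over T_r+T_s: 1.4000·(0.1200+0.3417) = 0.6463 m
margins: 0.0000+0.0400+0.0400 = 0.0800 m
S_min ≈ 0.2460+0.3502+0.6463+0.0800  ⇒  S_min = 31741/24000 m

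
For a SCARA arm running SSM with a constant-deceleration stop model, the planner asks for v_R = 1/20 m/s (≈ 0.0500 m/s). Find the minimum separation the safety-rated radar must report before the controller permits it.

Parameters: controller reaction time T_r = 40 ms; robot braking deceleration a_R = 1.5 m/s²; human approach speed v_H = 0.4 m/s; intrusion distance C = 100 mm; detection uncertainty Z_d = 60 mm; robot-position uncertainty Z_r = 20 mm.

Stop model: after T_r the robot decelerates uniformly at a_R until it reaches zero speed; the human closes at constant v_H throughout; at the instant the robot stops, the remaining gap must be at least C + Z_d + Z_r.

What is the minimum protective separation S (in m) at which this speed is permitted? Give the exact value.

braking lasts T_s = (1/20)/(3/2) = 0.0333 s
robot covers v_R·T_r = 0.0500·0.0400 = 0.0020 m before braking
robot under decel: 0.0500²/(2·1.5000) = 0.0008 m
person approaches 0.4000·(0.0400+0.0333) = 0.0293 m
residual clearance needed = 0.1000+0.0600+0.0200 = 0.1800 m
S_min ≈ 0.0020+0.0008+0.0293+0.1800  ⇒  S_min = 1273/6000 m

S_min = 1273/6000 m = 0.2122 m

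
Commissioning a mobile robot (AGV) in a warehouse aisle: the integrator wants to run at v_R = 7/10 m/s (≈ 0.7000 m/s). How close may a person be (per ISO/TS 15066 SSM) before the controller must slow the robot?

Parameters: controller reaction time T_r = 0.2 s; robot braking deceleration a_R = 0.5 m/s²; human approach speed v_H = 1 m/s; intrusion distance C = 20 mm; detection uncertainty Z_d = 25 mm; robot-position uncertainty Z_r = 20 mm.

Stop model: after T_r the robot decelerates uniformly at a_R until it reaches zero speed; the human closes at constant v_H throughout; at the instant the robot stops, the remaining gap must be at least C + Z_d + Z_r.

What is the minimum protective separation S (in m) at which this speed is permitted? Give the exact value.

S_min = 459/200 m = 2.2950 m

braking lasts T_s = (7/10)/(1/2) = 1.4000 s
reaction-phase robot travel = 0.7000·0.2000 = 0.1400 m
robot covers 0.7000·1.4000 − ½·0.5000·1.4000² = 0.4900 m while stopping
person approaches 1.0000·(0.2000+1.4000) = 1.6000 m
C+Z_d+Z_r = 0.0200+0.0250+0.0200 = 0.0650 m
S_min ≈ 0.1400+0.4900+1.6000+0.0650  ⇒  S_min = 459/200 m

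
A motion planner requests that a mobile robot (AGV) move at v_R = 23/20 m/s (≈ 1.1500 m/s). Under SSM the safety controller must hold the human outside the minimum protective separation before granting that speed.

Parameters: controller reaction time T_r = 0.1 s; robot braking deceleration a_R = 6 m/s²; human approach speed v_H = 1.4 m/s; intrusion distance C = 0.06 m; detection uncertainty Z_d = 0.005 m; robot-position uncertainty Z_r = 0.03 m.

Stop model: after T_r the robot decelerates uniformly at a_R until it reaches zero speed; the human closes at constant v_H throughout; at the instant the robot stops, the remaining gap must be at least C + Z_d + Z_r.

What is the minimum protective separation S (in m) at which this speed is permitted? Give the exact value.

S_min = 3497/4800 m = 0.7285 m

T_s = v_R/a_R = (23/20)/6 = 0.1917 s
robot covers v_R·T_r = 1.1500·0.1000 = 0.1150 m before braking
robot under decel: 1.1500²/(2·6.0000) = 0.1102 m
person approaches 1.4000·(0.1000+0.1917) = 0.4083 m
margins: 0.0600+0.0050+0.0300 = 0.0950 m
S_min ≈ 0.1150+0.1102+0.4083+0.0950  ⇒  S_min = 3497/4800 m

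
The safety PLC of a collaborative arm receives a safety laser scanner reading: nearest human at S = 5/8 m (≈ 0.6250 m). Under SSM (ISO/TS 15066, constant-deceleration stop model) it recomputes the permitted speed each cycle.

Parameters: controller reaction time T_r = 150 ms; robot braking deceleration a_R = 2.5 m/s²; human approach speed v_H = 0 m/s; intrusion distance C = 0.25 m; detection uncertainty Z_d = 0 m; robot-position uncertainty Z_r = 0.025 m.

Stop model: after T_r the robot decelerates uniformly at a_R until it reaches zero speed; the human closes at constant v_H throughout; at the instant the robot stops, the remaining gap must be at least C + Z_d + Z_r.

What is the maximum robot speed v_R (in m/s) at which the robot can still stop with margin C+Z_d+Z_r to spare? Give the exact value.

v_R_max = 1 m/s = 1.0000 m/s

at the boundary: (1/5)·v² + (3/20)·v + (-7/20) = 0
  disc = (3/20)² − 4·(1/5)·(-7/20) = 121/400 ; √disc = 11/20
  v_R = (−(3/20) + 11/20) / (2·(1/5)) = 1 m/s
check:
stop time T_s = 1/(5/2) = 0.4000 s
reaction-phase robot travel = 1.0000·0.1500 = 0.1500 m
robot under decel: 1.0000²/(2·2.5000) = 0.2000 m
person approaches 0.0000·(0.1500+0.4000) = 0.0000 m
margins: 0.2500+0.0000+0.0250 = 0.2750 m
sum ≈ 0.1500+0.2000+0.0000+0.2750 ≈ 0.6250 m = S ✓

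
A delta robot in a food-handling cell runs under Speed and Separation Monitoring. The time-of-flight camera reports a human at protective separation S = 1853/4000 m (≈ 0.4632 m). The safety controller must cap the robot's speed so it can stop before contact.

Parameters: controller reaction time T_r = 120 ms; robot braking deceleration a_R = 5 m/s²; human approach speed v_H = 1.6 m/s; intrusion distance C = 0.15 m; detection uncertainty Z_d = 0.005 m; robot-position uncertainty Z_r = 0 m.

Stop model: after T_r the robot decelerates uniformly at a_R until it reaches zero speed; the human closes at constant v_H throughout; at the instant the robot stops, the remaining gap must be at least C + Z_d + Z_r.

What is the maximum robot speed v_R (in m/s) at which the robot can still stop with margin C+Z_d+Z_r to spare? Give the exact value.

v_R_max = 1/4 m/s = 0.2500 m/s

quadratic (1/10)·v² + (11/25)·v + (-93/800) = 0
  disc = (11/25)² − 4·(1/10)·(-93/800) = 2401/10000 ; √disc = 49/100
  v_R = (−(11/25) + 49/100) / (2·(1/10)) = 1/4 m/s
check:
braking lasts T_s = (1/4)/5 = 0.0500 s
robot covers v_R·T_r = 0.2500·0.1200 = 0.0300 m before braking
robot covers 0.2500·0.0500 − ½·5.0000·0.0500² = 0.0063 m while stopping
person approaches 1.6000·(0.1200+0.0500) = 0.2720 m
margins: 0.1500+0.0050+0.0000 = 0.1550 m
sum ≈ 0.0300+0.0063+0.2720+0.1550 ≈ 0.4632 m = S ✓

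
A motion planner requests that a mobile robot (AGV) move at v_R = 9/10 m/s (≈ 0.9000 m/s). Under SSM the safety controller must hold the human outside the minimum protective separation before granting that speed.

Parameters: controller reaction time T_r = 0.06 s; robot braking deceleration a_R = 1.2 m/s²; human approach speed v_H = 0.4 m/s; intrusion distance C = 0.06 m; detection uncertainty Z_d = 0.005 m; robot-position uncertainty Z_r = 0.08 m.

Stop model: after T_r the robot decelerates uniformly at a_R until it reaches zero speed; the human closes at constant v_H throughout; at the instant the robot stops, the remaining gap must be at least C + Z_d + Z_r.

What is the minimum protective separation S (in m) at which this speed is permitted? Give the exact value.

stop time T_s = (9/10)/(6/5) = 0.7500 s
robot in T_r: 0.9000·0.0600 = 0.0540 m
robot under decel: 0.9000²/(2·1.2000) = 0.3375 m
human over T_r+T_s: 0.4000·(0.0600+0.7500) = 0.3240 m
margins: 0.0600+0.0050+0.0800 = 0.1450 m
S_min ≈ 0.0540+0.3375+0.3240+0.1450  ⇒  S_min = 1721/2000 m

S_min = 1721/2000 m = 0.8605 m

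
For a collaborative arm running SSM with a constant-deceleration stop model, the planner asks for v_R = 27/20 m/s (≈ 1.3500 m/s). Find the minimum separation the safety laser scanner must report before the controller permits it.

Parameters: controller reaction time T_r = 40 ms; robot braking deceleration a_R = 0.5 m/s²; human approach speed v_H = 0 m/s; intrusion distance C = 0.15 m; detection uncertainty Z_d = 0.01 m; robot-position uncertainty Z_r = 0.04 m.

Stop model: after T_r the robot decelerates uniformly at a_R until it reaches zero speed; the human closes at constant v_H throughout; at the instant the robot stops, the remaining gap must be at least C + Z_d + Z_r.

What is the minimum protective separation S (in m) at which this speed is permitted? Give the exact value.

S_min = 4153/2000 m = 2.0765 m

T_s = v_R/a_R = (27/20)/(1/2) = 2.7000 s
robot in T_r: 1.3500·0.0400 = 0.0540 m
robot covers 1.3500·2.7000 − ½·0.5000·2.7000² = 1.8225 m while stopping
human closes 0.0000·2.7400 = 0.0000 m
C+Z_d+Z_r = 0.1500+0.0100+0.0400 = 0.2000 m
S_min ≈ 0.0540+1.8225+0.0000+0.2000  ⇒  S_min = 4153/2000 m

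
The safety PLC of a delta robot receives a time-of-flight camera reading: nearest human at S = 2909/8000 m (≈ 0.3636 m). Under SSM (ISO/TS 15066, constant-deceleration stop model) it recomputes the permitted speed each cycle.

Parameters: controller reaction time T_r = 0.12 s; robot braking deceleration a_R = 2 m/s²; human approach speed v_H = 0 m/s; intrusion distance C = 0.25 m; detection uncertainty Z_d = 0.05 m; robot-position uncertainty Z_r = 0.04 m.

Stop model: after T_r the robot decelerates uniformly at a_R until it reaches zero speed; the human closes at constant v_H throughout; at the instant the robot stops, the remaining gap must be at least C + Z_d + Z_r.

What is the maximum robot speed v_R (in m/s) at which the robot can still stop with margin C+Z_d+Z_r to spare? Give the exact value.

collect terms ⇒ (1/4)·v_R² + (3/25)·v_R + (-189/8000) = 0
  disc = (3/25)² − 4·(1/4)·(-189/8000) = 1521/40000 ; √disc = 39/200
  v_R = (−(3/25) + 39/200) / (2·(1/4)) = 3/20 m/s
check:
stop time T_s = (3/20)/2 = 0.0750 s
robot covers v_R·T_r = 0.1500·0.1200 = 0.0180 m before braking
braking distance = 0.1500²/(2·2.0000) = 0.0056 m
human closes 0.0000·0.1950 = 0.0000 m
margins: 0.2500+0.0500+0.0400 = 0.3400 m
sum ≈ 0.0180+0.0056+0.0000+0.3400 ≈ 0.3636 m = S ✓

v_R_max = 3/20 m/s = 0.1500 m/s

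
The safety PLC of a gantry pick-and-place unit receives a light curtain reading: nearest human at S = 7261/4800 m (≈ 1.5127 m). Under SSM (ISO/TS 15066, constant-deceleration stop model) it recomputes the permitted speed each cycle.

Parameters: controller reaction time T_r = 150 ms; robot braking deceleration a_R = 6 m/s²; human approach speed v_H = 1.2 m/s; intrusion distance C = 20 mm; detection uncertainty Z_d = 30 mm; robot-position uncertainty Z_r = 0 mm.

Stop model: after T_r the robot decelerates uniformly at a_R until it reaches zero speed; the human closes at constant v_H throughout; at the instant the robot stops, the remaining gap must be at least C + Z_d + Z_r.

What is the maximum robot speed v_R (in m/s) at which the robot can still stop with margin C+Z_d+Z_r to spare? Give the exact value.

v_R_max = 47/20 m/s = 2.3500 m/s

collect terms ⇒ (1/12)·v_R² + (7/20)·v_R + (-6157/4800) = 0
  disc = (7/20)² − 4·(1/12)·(-6157/4800) = 7921/14400 ; √disc = 89/120
  v_R = (−(7/20) + 89/120) / (2·(1/12)) = 47/20 m/s
check:
T_s = v_R/a_R = (47/20)/6 = 0.3917 s
robot covers v_R·T_r = 2.3500·0.1500 = 0.3525 m before braking
robot under decel: 2.3500²/(2·6.0000) = 0.4602 m
human closes 1.2000·0.5417 = 0.6500 m
residual clearance needed = 0.0200+0.0300+0.0000 = 0.0500 m
sum ≈ 0.3525+0.4602+0.6500+0.0500 ≈ 1.5127 m = S ✓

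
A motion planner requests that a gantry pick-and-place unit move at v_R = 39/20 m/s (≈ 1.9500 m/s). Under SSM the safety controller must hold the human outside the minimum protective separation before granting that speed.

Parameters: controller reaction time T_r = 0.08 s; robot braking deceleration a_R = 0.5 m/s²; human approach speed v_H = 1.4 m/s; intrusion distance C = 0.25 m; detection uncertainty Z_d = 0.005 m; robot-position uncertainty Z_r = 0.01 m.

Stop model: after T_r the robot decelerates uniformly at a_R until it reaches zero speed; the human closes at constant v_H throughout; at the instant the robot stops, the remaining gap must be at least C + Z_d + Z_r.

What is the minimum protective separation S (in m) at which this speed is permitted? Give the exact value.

S_min = 19591/2000 m = 9.7955 m

braking lasts T_s = (39/20)/(1/2) = 3.9000 s
reaction-phase robot travel = 1.9500·0.0800 = 0.1560 m
robot covers 1.9500·3.9000 − ½·0.5000·3.9000² = 3.8025 m while stopping
human closes 1.4000·3.9800 = 5.5720 m
C+Z_d+Z_r = 0.2500+0.0050+0.0100 = 0.2650 m
S_min ≈ 0.1560+3.8025+5.5720+0.2650  ⇒  S_min = 19591/2000 m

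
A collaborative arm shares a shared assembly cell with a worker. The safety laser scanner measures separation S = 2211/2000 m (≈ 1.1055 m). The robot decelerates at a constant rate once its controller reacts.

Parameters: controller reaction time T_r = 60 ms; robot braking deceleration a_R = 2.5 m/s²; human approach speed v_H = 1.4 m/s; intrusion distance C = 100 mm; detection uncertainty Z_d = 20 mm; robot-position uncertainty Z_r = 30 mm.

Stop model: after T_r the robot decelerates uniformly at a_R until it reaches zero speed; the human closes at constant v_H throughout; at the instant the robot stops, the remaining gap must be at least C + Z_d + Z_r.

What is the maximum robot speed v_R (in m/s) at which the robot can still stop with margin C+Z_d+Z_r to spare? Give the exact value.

v_R_max = 21/20 m/s = 1.0500 m/s

at the boundary: (1/5)·v² + (31/50)·v + (-1743/2000) = 0
  disc = (31/50)² − 4·(1/5)·(-1743/2000) = 676/625 ; √disc = 26/25
  v_R = (−(31/50) + 26/25) / (2·(1/5)) = 21/20 m/s
check:
stop time T_s = (21/20)/(5/2) = 0.4200 s
reaction-phase robot travel = 1.0500·0.0600 = 0.0630 m
robot under decel: 1.0500²/(2·2.5000) = 0.2205 m
human over T_r+T_s: 1.4000·(0.0600+0.4200) = 0.6720 m
residual clearance needed = 0.1000+0.0200+0.0300 = 0.1500 m
sum ≈ 0.0630+0.2205+0.6720+0.1500 ≈ 1.1055 m = S ✓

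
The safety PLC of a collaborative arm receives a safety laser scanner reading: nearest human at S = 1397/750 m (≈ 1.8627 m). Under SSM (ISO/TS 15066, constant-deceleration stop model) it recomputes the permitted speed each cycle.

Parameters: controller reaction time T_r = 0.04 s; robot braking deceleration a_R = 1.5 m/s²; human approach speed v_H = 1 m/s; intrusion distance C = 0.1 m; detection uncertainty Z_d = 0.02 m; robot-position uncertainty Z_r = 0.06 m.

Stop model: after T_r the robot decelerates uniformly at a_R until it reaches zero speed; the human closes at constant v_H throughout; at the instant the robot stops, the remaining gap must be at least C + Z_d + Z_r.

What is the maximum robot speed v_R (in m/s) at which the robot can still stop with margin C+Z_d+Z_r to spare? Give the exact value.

v_R_max = 7/5 m/s = 1.4000 m/s

at the boundary: (1/3)·v² + (53/75)·v + (-616/375) = 0
  disc = (53/75)² − 4·(1/3)·(-616/375) = 1681/625 ; √disc = 41/25
  v_R = (−(53/75) + 41/25) / (2·(1/3)) = 7/5 m/s
check:
stop time T_s = (7/5)/(3/2) = 0.9333 s
robot in T_r: 1.4000·0.0400 = 0.0560 m
robot under decel: 1.4000²/(2·1.5000) = 0.6533 m
human over T_r+T_s: 1.0000·(0.0400+0.9333) = 0.9733 m
residual clearance needed = 0.1000+0.0200+0.0600 = 0.1800 m
sum ≈ 0.0560+0.6533+0.9733+0.1800 ≈ 1.8627 m = S ✓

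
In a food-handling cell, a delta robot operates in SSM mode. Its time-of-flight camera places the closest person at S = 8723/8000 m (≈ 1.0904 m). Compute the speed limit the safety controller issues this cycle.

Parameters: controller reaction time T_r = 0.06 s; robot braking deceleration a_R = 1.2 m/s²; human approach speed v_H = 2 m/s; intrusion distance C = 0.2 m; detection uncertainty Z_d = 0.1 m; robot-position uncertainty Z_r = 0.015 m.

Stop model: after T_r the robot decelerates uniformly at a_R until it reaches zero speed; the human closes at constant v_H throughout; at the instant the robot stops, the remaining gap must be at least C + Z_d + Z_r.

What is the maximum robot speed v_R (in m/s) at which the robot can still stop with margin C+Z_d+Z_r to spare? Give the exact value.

v_R_max = 7/20 m/s = 0.3500 m/s

quadratic (5/12)·v² + (259/150)·v + (-5243/8000) = 0
  disc = (259/150)² − 4·(5/12)·(-5243/8000) = 1466521/360000 ; √disc = 1211/600
  v_R = (−(259/150) + 1211/600) / (2·(5/12)) = 7/20 m/s
check:
T_s = v_R/a_R = (7/20)/(6/5) = 0.2917 s
reaction-phase robot travel = 0.3500·0.0600 = 0.0210 m
braking distance = 0.3500²/(2·1.2000) = 0.0510 m
human closes 2.0000·0.3517 = 0.7033 m
C+Z_d+Z_r = 0.2000+0.1000+0.0150 = 0.3150 m
sum ≈ 0.0210+0.0510+0.7033+0.3150 ≈ 1.0904 m = S ✓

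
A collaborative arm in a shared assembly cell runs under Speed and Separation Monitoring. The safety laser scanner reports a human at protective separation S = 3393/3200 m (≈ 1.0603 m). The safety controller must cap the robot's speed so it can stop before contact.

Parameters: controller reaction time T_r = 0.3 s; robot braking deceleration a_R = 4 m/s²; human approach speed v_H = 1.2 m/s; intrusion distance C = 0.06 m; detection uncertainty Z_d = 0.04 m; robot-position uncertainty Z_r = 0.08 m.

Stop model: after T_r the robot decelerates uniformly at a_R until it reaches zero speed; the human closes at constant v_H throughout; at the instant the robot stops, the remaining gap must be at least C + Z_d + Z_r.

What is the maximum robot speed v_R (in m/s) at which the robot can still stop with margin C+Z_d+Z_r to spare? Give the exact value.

quadratic (1/8)·v² + (3/5)·v + (-333/640) = 0
  disc = (3/5)² − 4·(1/8)·(-333/640) = 3969/6400 ; √disc = 63/80
  v_R = (−(3/5) + 63/80) / (2·(1/8)) = 3/4 m/s
check:
braking lasts T_s = (3/4)/4 = 0.1875 s
robot covers v_R·T_r = 0.7500·0.3000 = 0.2250 m before braking
robot covers 0.7500·0.1875 − ½·4.0000·0.1875² = 0.0703 m while stopping
human closes 1.2000·0.4875 = 0.5850 m
C+Z_d+Z_r = 0.0600+0.0400+0.0800 = 0.1800 m
sum ≈ 0.2250+0.0703+0.5850+0.1800 ≈ 1.0603 m = S ✓

v_R_max = 3/4 m/s = 0.7500 m/s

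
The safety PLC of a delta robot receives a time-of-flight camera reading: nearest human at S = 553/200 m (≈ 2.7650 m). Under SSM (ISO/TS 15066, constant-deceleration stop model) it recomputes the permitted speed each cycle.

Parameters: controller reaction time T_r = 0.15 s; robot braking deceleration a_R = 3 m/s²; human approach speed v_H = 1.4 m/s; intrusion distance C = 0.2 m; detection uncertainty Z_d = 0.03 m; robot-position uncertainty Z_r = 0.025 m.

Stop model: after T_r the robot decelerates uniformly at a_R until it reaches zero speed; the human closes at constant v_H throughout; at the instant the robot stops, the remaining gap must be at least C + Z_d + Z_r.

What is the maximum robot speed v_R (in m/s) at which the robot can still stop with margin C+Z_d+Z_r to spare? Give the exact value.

v_R_max = 23/10 m/s = 2.3000 m/s

quadratic (1/6)·v² + (37/60)·v + (-23/10) = 0
  disc = (37/60)² − 4·(1/6)·(-23/10) = 6889/3600 ; √disc = 83/60
  v_R = (−(37/60) + 83/60) / (2·(1/6)) = 23/10 m/s
check:
stop time T_s = (23/10)/3 = 0.7667 s
robot covers v_R·T_r = 2.3000·0.1500 = 0.3450 m before braking
robot covers 2.3000·0.7667 − ½·3.0000·0.7667² = 0.8817 m while stopping
human over T_r+T_s: 1.4000·(0.1500+0.7667) = 1.2833 m
C+Z_d+Z_r = 0.2000+0.0300+0.0250 = 0.2550 m
sum ≈ 0.3450+0.8817+1.2833+0.2550 ≈ 2.7650 m = S ✓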